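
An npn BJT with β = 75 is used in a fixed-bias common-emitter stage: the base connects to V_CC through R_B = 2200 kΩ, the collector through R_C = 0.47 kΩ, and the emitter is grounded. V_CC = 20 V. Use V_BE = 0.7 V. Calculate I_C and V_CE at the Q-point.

Base loop: V_CC = I_B·R_B + V_BE, so I_B = (20 − 0.7)/2200 kΩ = 0.00877 mA.
In the active region I_C = β·I_B = 75 × 0.00877 = 0.658 mA.
Collector loop: V_CE = V_CC − I_C·R_C = 20 − 0.658×0.47 = 19.7 V.
Since V_CE = 19.7 V > V_CE(sat) ≈ 0.2 V, the transistor is in the active region as assumed.

I_C ≈ 0.66 mA, V_CE ≈ 20 V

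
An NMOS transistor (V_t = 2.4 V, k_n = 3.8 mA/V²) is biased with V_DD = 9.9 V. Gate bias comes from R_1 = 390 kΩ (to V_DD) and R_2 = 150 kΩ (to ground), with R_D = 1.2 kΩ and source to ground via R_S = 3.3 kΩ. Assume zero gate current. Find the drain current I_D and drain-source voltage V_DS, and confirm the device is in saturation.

I_D ≈ 0.055 mA, V_DS ≈ 9.7 V

V_G = V_DD·R_2/(R_1+R_2) = 9.9×150/540 = 2.75 V.
Assume saturation: I_D = (k_n/2)(V_GS − V_t)² with V_GS = V_G − I_D·R_S = 2.75 − 3.3·I_D.
Substituting gives 20.7·I_D² − 5.39·I_D + 0.233 = 0, with roots I_D = 0.0547 or 0.206 mA.
The root I_D = 0.206 mA gives V_GS = 2.07 V ≤ V_t, so take I_D = 0.0547 mA.
Then V_GS = 2.57 V and V_DS = V_DD − I_D(R_D+R_S) = 9.9 − 0.0547×4.5 = 9.65 V.
Saturation requires V_DS ≥ V_GS − V_t = 0.17 V; 9.65 ≥ 0.17 ✓.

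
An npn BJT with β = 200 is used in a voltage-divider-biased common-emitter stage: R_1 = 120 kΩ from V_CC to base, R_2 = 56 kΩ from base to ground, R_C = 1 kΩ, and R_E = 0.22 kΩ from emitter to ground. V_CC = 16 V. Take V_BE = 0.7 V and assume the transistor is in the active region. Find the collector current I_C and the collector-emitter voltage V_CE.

I_C ≈ 11 mA, V_CE ≈ 3 V

Thevenize the base divider: V_Th = V_CC·R_2/(R_1+R_2) = 16×56/176 = 5.09 V, R_Th = R_1‖R_2 = 38.2 kΩ.
Base-emitter loop: V_Th = I_B·R_Th + V_BE + (β+1)I_B·R_E, so I_B = (5.09 − 0.7) / (38.2 + 201×0.22) = 0.0533 mA.
I_C = β·I_B = 200×0.0533 = 10.7 mA, and I_E = (β+1)I_B = 10.7 mA.
V_CE = V_CC − I_C·R_C − I_E·R_E = 16 − 10.7×1 − 10.7×0.22 = 2.99 V.
V_CE = 2.99 V > 0.2 V confirms active-region operation.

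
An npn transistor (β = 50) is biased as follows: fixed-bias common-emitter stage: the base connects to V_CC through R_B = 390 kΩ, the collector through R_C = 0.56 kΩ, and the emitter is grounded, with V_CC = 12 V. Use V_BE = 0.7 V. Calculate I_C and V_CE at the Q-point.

I_C ≈ 1.4 mA, V_CE ≈ 11 V

Base loop: V_CC = I_B·R_B + V_BE, so I_B = (12 − 0.7)/390 kΩ = 0.029 mA.
In the active region I_C = β·I_B = 50 × 0.029 = 1.45 mA.
Collector loop: V_CE = V_CC − I_C·R_C = 12 − 1.45×0.56 = 11.2 V.
Since V_CE = 11.2 V > V_CE(sat) ≈ 0.2 V, the transistor is in the active region as assumed.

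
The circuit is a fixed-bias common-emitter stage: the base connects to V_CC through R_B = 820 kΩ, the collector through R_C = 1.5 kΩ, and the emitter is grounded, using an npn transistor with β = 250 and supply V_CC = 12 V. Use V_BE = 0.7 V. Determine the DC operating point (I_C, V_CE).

Base loop: V_CC = I_B·R_B + V_BE, so I_B = (12 − 0.7)/820 kΩ = 0.0138 mA.
In the active region I_C = β·I_B = 250 × 0.0138 = 3.45 mA.
Collector loop: V_CE = V_CC − I_C·R_C = 12 − 3.45×1.5 = 6.83 V.
Since V_CE = 6.83 V > V_CE(sat) ≈ 0.2 V, the transistor is in the active region as assumed.

I_C ≈ 3.4 mA, V_CE ≈ 6.8 V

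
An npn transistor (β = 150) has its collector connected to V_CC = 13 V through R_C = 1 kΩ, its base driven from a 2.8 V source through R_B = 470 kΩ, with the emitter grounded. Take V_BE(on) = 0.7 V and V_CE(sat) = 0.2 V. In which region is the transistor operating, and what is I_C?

active; I_C ≈ 0.67 mA

Assume active. Base-emitter loop: I_B = (V_BB − V_BE)/R_B = (2.8 − 0.7)/470 = 0.00447 mA.
I_C = β·I_B = 150×0.00447 = 0.67 mA.
V_CE = V_CC − I_C·R_C = 13 − 0.67×1 = 12.3 V > V_CE(sat), so the active-region assumption holds.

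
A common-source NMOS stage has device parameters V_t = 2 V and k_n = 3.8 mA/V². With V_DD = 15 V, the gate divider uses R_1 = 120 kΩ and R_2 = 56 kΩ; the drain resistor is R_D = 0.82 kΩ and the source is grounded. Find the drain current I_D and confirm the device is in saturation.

I_D ≈ 15 mA

V_G = V_DD·R_2/(R_1+R_2) = 15×56/176 = 4.77 V. With the source grounded, V_GS = V_G = 4.77 V.
Assume saturation: I_D = (k_n/2)(V_GS − V_t)² = (3.8/2)×(4.77 − 2)² = 1.9×2.77² = 14.6 mA.
V_DS = V_DD − I_D·R_D = 15 − 14.6×0.82 = 3.02 V.
Saturation requires V_DS ≥ V_GS − V_t = 2.77 V; 3.02 ≥ 2.77 ✓.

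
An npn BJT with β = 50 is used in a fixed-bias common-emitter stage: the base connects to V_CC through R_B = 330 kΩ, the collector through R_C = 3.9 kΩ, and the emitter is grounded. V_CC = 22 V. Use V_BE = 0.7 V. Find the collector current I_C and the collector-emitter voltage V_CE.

Base loop: V_CC = I_B·R_B + V_BE, so I_B = (22 − 0.7)/330 kΩ = 0.0645 mA.
In the active region I_C = β·I_B = 50 × 0.0645 = 3.23 mA.
Collector loop: V_CE = V_CC − I_C·R_C = 22 − 3.23×3.9 = 9.41 V.
Since V_CE = 9.41 V > V_CE(sat) ≈ 0.2 V, the transistor is in the active region as assumed.

I_C ≈ 3.2 mA, V_CE ≈ 9.4 V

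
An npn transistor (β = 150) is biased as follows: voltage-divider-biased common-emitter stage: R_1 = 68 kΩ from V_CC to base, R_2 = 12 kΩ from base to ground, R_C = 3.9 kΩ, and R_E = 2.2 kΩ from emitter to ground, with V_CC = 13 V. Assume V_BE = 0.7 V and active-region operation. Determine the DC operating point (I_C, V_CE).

I_C ≈ 0.55 mA, V_CE ≈ 9.7 V

Thevenize the base divider: V_Th = V_CC·R_2/(R_1+R_2) = 13×12/80 = 1.95 V, R_Th = R_1‖R_2 = 10.2 kΩ.
Base-emitter loop: V_Th = I_B·R_Th + V_BE + (β+1)I_B·R_E, so I_B = (1.95 − 0.7) / (10.2 + 151×2.2) = 0.00365 mA.
I_C = β·I_B = 150×0.00365 = 0.548 mA, and I_E = (β+1)I_B = 0.551 mA.
V_CE = V_CC − I_C·R_C − I_E·R_E = 13 − 0.548×3.9 − 0.551×2.2 = 9.65 V.
V_CE = 9.65 V > 0.2 V confirms active-region operation.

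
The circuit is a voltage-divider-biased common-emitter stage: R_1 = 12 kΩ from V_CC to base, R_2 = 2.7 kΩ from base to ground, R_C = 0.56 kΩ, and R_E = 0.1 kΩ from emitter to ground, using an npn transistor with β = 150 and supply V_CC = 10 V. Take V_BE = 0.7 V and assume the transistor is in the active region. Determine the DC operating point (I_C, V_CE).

I_C ≈ 9.9 mA, V_CE ≈ 3.5 V

Thevenize the base divider: V_Th = V_CC·R_2/(R_1+R_2) = 10×2.7/14.7 = 1.84 V, R_Th = R_1‖R_2 = 2.2 kΩ.
Base-emitter loop: V_Th = I_B·R_Th + V_BE + (β+1)I_B·R_E, so I_B = (1.84 − 0.7) / (2.2 + 151×0.1) = 0.0657 mA.
I_C = β·I_B = 150×0.0657 = 9.85 mA, and I_E = (β+1)I_B = 9.92 mA.
V_CE = V_CC − I_C·R_C − I_E·R_E = 10 − 9.85×0.56 − 9.92×0.1 = 3.49 V.
V_CE = 3.49 V > 0.2 V confirms active-region operation.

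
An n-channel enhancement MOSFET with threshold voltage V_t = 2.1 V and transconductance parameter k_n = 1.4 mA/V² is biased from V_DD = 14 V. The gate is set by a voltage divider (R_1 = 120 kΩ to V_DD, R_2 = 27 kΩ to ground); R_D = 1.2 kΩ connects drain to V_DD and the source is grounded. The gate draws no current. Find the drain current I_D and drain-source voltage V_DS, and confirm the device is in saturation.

I_D ≈ 0.16 mA, V_DS ≈ 14 V

V_G = V_DD·R_2/(R_1+R_2) = 14×27/147 = 2.57 V. With the source grounded, V_GS = V_G = 2.57 V.
Assume saturation: I_D = (k_n/2)(V_GS − V_t)² = (1.4/2)×(2.57 − 2.1)² = 0.7×0.471² = 0.156 mA.
V_DS = V_DD − I_D·R_D = 14 − 0.156×1.2 = 13.8 V.
Saturation requires V_DS ≥ V_GS − V_t = 0.471 V; 13.8 ≥ 0.471 ✓.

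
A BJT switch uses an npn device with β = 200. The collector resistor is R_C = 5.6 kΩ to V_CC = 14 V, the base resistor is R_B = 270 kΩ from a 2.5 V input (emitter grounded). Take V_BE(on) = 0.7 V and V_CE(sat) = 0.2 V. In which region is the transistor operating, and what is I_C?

active; I_C ≈ 1.3 mA

Assume active. Base-emitter loop: I_B = (V_BB − V_BE)/R_B = (2.5 − 0.7)/270 = 0.00667 mA.
I_C = β·I_B = 200×0.00667 = 1.33 mA.
V_CE = V_CC − I_C·R_C = 14 − 1.33×5.6 = 6.53 V > V_CE(sat), so the active-region assumption holds.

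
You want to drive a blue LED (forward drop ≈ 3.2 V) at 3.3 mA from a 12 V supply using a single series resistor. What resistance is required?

The resistor drops V_S − V_D = 12 − 3.2 = 8.8 V at 3.3 mA.
R = 8.8 V / 3.3 mA = 2.67 kΩ.

R ≈ 2.7 kΩ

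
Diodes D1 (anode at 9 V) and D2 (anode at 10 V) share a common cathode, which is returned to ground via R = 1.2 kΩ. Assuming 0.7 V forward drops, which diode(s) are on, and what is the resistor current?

Only D2 conducts; I_R ≈ 7.8 mA

Assume both conduct. Then node N would need to be at both 9−0.7 = 8.3 V and 10−0.7 = 9.3 V, which is impossible.
Assume only D2 conducts: V_N = 10 − 0.7 = 9.3 V, so I_R = 9.3/1.2 = 7.75 mA.
Check D1: its anode-to-cathode voltage is 9 − 9.3 = -0.3 V < 0.7 V, so it is off. The assumption is consistent.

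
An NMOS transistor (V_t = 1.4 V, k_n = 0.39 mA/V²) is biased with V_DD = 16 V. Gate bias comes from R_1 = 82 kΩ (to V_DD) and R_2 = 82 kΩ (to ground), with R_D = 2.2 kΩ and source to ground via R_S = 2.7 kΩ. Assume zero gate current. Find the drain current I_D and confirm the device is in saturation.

I_D ≈ 1.4 mA

V_G = V_DD·R_2/(R_1+R_2) = 16×82/164 = 8 V.
Assume saturation: I_D = (k_n/2)(V_GS − V_t)² with V_GS = V_G − I_D·R_S = 8 − 2.7·I_D.
Substituting gives 1.42·I_D² − 7.95·I_D + 8.49 = 0, with roots I_D = 1.44 or 4.15 mA.
The root I_D = 4.15 mA gives V_GS = -3.22 V ≤ V_t, so take I_D = 1.44 mA.
Then V_GS = 4.12 V and V_DS = V_DD − I_D(R_D+R_S) = 16 − 1.44×4.9 = 8.95 V.
Saturation requires V_DS ≥ V_GS − V_t = 2.72 V; 8.95 ≥ 2.72 ✓.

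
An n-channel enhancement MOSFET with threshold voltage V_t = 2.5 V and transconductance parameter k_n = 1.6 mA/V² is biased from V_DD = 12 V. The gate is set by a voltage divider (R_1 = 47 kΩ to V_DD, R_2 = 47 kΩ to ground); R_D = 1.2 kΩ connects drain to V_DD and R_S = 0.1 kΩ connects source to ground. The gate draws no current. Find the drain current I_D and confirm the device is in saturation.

V_G = V_DD·R_2/(R_1+R_2) = 12×47/94 = 6 V.
Assume saturation: I_D = (k_n/2)(V_GS − V_t)² with V_GS = V_G − I_D·R_S = 6 − 0.1·I_D.
Substituting gives 0.008·I_D² − 1.56·I_D + 9.8 = 0, with roots I_D = 6.5 or 189 mA.
The root I_D = 189 mA gives V_GS = -12.9 V ≤ V_t, so take I_D = 6.5 mA.
Then V_GS = 5.35 V and V_DS = V_DD − I_D(R_D+R_S) = 12 − 6.5×1.3 = 3.55 V.
Saturation requires V_DS ≥ V_GS − V_t = 2.85 V; 3.55 ≥ 2.85 ✓.

I_D ≈ 6.5 mA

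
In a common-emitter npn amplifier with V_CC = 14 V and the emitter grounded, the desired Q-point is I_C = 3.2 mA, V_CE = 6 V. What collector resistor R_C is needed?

Collector loop: V_CC = I_C·R_C + V_CE.
R_C = (V_CC − V_CE)/I_C = (14 − 6)/3.2 = 2.5 kΩ.

R_C ≈ 2.5 kΩ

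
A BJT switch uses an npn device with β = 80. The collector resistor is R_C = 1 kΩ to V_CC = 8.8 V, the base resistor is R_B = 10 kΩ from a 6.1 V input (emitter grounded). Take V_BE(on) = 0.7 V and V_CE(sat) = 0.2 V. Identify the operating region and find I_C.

saturation; I_C ≈ 8.6 mA

Assume active: I_B = (6.1 − 0.7)/10 = 0.54 mA, giving I_C = β·I_B = 43.2 mA.
But then V_CE = 8.8 − 43.2×1 = -34.4 V < V_CE(sat) = 0.2 V — impossible in the active region.
So the transistor is saturated. With V_CE = 0.2 V, I_C = (V_CC − 0.2)/R_C = 8.6/1 = 8.6 mA.
Check: β·I_B = 43.2 mA > I_C = 8.6 mA, confirming saturation.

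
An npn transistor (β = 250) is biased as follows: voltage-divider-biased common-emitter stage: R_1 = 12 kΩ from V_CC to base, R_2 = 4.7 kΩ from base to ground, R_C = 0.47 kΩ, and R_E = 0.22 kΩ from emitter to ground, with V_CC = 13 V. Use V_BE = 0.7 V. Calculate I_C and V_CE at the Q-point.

I_C ≈ 13 mA, V_CE ≈ 4.3 V

Thevenize the base divider: V_Th = V_CC·R_2/(R_1+R_2) = 13×4.7/16.7 = 3.66 V, R_Th = R_1‖R_2 = 3.38 kΩ.
Base-emitter loop: V_Th = I_B·R_Th + V_BE + (β+1)I_B·R_E, so I_B = (3.66 − 0.7) / (3.38 + 251×0.22) = 0.0505 mA.
I_C = β·I_B = 250×0.0505 = 12.6 mA, and I_E = (β+1)I_B = 12.7 mA.
V_CE = V_CC − I_C·R_C − I_E·R_E = 13 − 12.6×0.47 − 12.7×0.22 = 4.28 V.
V_CE = 4.28 V > 0.2 V confirms active-region operation.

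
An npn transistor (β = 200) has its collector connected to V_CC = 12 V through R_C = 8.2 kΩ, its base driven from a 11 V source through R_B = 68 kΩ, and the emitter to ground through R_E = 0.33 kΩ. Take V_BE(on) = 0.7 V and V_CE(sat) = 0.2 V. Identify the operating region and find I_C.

Assume active: I_B = (11 − 0.7)/(68 + 201×0.33) = 0.0767 mA, I_C = β·I_B = 15.3 mA.
Then V_CE = 12 − 15.3×8.2 − 15.4×0.33 = -119 V < 0.2 V — the active assumption fails.
Re-solve with V_CE = 0.2 V. KCL at the emitter: V_E/R_E = (V_BB−0.7−V_E)/R_B + (V_CC−0.2−V_E)/R_C, giving V_E = 0.502 V.
I_C = (V_CC − 0.2 − V_E)/R_C = (11.8 − 0.502)/8.2 = 1.38 mA.
Check: I_B = (10.3 − 0.502)/68 = 0.144 mA, and β·I_B = 28.8 mA > I_C, confirming saturation.

saturation; I_C ≈ 1.4 mA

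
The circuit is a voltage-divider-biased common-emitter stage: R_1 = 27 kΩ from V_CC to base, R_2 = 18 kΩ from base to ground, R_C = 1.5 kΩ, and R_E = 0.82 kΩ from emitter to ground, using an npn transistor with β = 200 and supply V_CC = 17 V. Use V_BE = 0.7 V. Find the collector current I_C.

I_C ≈ 6.9 mA

Thevenize the base divider: V_Th = V_CC·R_2/(R_1+R_2) = 17×18/45 = 6.8 V, R_Th = R_1‖R_2 = 10.8 kΩ.
Base-emitter loop: V_Th = I_B·R_Th + V_BE + (β+1)I_B·R_E, so I_B = (6.8 − 0.7) / (10.8 + 201×0.82) = 0.0347 mA.
I_C = β·I_B = 200×0.0347 = 6.95 mA, and I_E = (β+1)I_B = 6.98 mA.
V_CE = V_CC − I_C·R_C − I_E·R_E = 17 − 6.95×1.5 − 6.98×0.82 = 0.855 V.
V_CE = 0.855 V > 0.2 V confirms active-region operation.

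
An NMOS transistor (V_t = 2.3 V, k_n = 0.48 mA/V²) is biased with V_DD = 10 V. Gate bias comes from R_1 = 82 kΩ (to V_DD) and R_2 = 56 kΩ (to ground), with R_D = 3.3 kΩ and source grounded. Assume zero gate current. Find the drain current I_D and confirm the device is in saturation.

V_G = V_DD·R_2/(R_1+R_2) = 10×56/138 = 4.06 V. With the source grounded, V_GS = V_G = 4.06 V.
Assume saturation: I_D = (k_n/2)(V_GS − V_t)² = (0.48/2)×(4.06 − 2.3)² = 0.24×1.76² = 0.742 mA.
V_DS = V_DD − I_D·R_D = 10 − 0.742×3.3 = 7.55 V.
Saturation requires V_DS ≥ V_GS − V_t = 1.76 V; 7.55 ≥ 1.76 ✓.

I_D ≈ 0.74 mA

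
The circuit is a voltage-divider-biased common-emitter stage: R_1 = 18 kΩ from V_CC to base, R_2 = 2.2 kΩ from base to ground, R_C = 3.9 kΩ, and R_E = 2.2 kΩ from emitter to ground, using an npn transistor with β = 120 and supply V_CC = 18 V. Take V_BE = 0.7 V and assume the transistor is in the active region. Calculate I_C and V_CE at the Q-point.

I_C ≈ 0.56 mA, V_CE ≈ 15 V

Thevenize the base divider: V_Th = V_CC·R_2/(R_1+R_2) = 18×2.2/20.2 = 1.96 V, R_Th = R_1‖R_2 = 1.96 kΩ.
Base-emitter loop: V_Th = I_B·R_Th + V_BE + (β+1)I_B·R_E, so I_B = (1.96 − 0.7) / (1.96 + 121×2.2) = 0.0047 mA.
I_C = β·I_B = 120×0.0047 = 0.564 mA, and I_E = (β+1)I_B = 0.569 mA.
V_CE = V_CC − I_C·R_C − I_E·R_E = 18 − 0.564×3.9 − 0.569×2.2 = 14.5 V.
V_CE = 14.5 V > 0.2 V confirms active-region operation.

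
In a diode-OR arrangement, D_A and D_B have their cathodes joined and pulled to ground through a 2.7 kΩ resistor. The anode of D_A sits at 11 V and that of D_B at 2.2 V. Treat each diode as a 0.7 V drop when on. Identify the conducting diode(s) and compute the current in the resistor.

Assume both conduct. Then node N would need to be at both 11−0.7 = 10.3 V and 2.2−0.7 = 1.5 V, which is impossible.
Assume only D_A conducts: V_N = 11 − 0.7 = 10.3 V, so I_R = 10.3/2.7 = 3.81 mA.
Check D_B: its anode-to-cathode voltage is 2.2 − 10.3 = -8.1 V < 0.7 V, so it is off. The assumption is consistent.

Only D_A conducts; I_R ≈ 3.8 mA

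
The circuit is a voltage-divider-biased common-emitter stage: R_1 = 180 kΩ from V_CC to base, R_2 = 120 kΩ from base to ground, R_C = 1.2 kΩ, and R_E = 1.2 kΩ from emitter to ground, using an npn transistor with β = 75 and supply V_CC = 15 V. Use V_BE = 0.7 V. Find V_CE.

V_CE ≈ 9.1 V

Thevenize the base divider: V_Th = V_CC·R_2/(R_1+R_2) = 15×120/300 = 6 V, R_Th = R_1‖R_2 = 72 kΩ.
Base-emitter loop: V_Th = I_B·R_Th + V_BE + (β+1)I_B·R_E, so I_B = (6 − 0.7) / (72 + 76×1.2) = 0.0325 mA.
I_C = β·I_B = 75×0.0325 = 2.44 mA, and I_E = (β+1)I_B = 2.47 mA.
V_CE = V_CC − I_C·R_C − I_E·R_E = 15 − 2.44×1.2 − 2.47×1.2 = 9.12 V.
V_CE = 9.12 V > 0.2 V confirms active-region operation.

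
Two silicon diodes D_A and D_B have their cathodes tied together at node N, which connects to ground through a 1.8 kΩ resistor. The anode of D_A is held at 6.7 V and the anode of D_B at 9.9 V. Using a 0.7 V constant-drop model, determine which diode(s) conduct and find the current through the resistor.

Only D_B conducts; I_R ≈ 5.1 mA

Assume both conduct. Then node N would need to be at both 6.7−0.7 = 6 V and 9.9−0.7 = 9.2 V, which is impossible.
Assume only D_B conducts: V_N = 9.9 − 0.7 = 9.2 V, so I_R = 9.2/1.8 = 5.11 mA.
Check D_A: its anode-to-cathode voltage is 6.7 − 9.2 = -2.5 V < 0.7 V, so it is off. The assumption is consistent.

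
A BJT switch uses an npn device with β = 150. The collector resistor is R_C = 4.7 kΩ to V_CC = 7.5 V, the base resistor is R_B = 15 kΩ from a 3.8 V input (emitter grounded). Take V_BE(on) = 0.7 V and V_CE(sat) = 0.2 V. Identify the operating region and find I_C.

saturation; I_C ≈ 1.6 mA

Assume active: I_B = (3.8 − 0.7)/15 = 0.207 mA, giving I_C = β·I_B = 31 mA.
But then V_CE = 7.5 − 31×4.7 = -138 V < V_CE(sat) = 0.2 V — impossible in the active region.
So the transistor is saturated. With V_CE = 0.2 V, I_C = (V_CC − 0.2)/R_C = 7.3/4.7 = 1.55 mA.
Check: β·I_B = 31 mA > I_C = 1.55 mA, confirming saturation.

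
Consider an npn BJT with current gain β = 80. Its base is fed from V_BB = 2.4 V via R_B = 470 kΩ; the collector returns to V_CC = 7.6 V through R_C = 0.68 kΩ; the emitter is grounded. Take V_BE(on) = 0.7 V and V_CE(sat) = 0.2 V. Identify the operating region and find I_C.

Assume active. Base-emitter loop: I_B = (V_BB − V_BE)/R_B = (2.4 − 0.7)/470 = 0.00362 mA.
I_C = β·I_B = 80×0.00362 = 0.289 mA.
V_CE = V_CC − I_C·R_C = 7.6 − 0.289×0.68 = 7.4 V > V_CE(sat), so the active-region assumption holds.

active; I_C ≈ 0.29 mA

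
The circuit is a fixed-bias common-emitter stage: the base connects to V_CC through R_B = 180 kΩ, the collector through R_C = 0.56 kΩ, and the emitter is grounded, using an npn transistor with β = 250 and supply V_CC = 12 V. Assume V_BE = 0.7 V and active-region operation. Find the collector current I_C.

I_C ≈ 16 mA

Base loop: V_CC = I_B·R_B + V_BE, so I_B = (12 − 0.7)/180 kΩ = 0.0628 mA.
In the active region I_C = β·I_B = 250 × 0.0628 = 15.7 mA.
Collector loop: V_CE = V_CC − I_C·R_C = 12 − 15.7×0.56 = 3.21 V.
Since V_CE = 3.21 V > V_CE(sat) ≈ 0.2 V, the transistor is in the active region as assumed.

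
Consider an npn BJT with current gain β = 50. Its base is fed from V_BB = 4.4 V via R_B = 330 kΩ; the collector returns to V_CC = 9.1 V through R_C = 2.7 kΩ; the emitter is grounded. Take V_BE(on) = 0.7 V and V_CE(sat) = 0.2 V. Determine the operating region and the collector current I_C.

Assume active. Base-emitter loop: I_B = (V_BB − V_BE)/R_B = (4.4 − 0.7)/330 = 0.0112 mA.
I_C = β·I_B = 50×0.0112 = 0.561 mA.
V_CE = V_CC − I_C·R_C = 9.1 − 0.561×2.7 = 7.59 V > V_CE(sat), so the active-region assumption holds.

active; I_C ≈ 0.56 mA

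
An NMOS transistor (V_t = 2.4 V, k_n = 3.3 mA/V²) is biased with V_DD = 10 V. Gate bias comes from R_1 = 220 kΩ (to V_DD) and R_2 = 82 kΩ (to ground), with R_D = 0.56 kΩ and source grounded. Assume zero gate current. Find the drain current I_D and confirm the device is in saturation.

I_D ≈ 0.16 mA

V_G = V_DD·R_2/(R_1+R_2) = 10×82/302 = 2.72 V. With the source grounded, V_GS = V_G = 2.72 V.
Assume saturation: I_D = (k_n/2)(V_GS − V_t)² = (3.3/2)×(2.72 − 2.4)² = 1.65×0.315² = 0.164 mA.
V_DS = V_DD − I_D·R_D = 10 − 0.164×0.56 = 9.91 V.
Saturation requires V_DS ≥ V_GS − V_t = 0.315 V; 9.91 ≥ 0.315 ✓.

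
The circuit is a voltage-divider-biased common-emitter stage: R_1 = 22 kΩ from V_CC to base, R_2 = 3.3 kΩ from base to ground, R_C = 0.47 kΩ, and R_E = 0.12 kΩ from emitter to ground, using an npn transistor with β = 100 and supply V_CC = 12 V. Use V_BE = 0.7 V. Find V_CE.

Thevenize the base divider: V_Th = V_CC·R_2/(R_1+R_2) = 12×3.3/25.3 = 1.57 V, R_Th = R_1‖R_2 = 2.87 kΩ.
Base-emitter loop: V_Th = I_B·R_Th + V_BE + (β+1)I_B·R_E, so I_B = (1.57 − 0.7) / (2.87 + 101×0.12) = 0.0577 mA.
I_C = β·I_B = 100×0.0577 = 5.77 mA, and I_E = (β+1)I_B = 5.83 mA.
V_CE = V_CC − I_C·R_C − I_E·R_E = 12 − 5.77×0.47 − 5.83×0.12 = 8.59 V.
V_CE = 8.59 V > 0.2 V confirms active-region operation.

V_CE ≈ 8.6 V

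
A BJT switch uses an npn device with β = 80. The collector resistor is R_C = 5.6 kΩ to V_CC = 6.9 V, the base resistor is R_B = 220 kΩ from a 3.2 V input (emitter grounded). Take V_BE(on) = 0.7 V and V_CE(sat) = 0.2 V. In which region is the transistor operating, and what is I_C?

active; I_C ≈ 0.91 mA

Assume active. Base-emitter loop: I_B = (V_BB − V_BE)/R_B = (3.2 − 0.7)/220 = 0.0114 mA.
I_C = β·I_B = 80×0.0114 = 0.909 mA.
V_CE = V_CC − I_C·R_C = 6.9 − 0.909×5.6 = 1.81 V > V_CE(sat), so the active-region assumption holds.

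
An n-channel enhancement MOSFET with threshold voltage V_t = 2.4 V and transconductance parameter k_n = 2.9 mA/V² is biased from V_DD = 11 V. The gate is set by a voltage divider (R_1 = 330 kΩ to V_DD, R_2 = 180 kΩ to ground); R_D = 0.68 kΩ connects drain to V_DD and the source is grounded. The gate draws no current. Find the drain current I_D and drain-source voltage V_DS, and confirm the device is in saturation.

I_D ≈ 3.2 mA, V_DS ≈ 8.8 V

V_G = V_DD·R_2/(R_1+R_2) = 11×180/510 = 3.88 V. With the source grounded, V_GS = V_G = 3.88 V.
Assume saturation: I_D = (k_n/2)(V_GS − V_t)² = (2.9/2)×(3.88 − 2.4)² = 1.45×1.48² = 3.19 mA.
V_DS = V_DD − I_D·R_D = 11 − 3.19×0.68 = 8.83 V.
Saturation requires V_DS ≥ V_GS − V_t = 1.48 V; 8.83 ≥ 1.48 ✓.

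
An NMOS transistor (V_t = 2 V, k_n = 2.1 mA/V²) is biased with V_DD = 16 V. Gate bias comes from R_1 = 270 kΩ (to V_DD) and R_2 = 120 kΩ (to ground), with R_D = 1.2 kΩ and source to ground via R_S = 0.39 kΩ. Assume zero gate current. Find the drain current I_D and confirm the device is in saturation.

I_D ≈ 3.1 mA

V_G = V_DD·R_2/(R_1+R_2) = 16×120/390 = 4.92 V.
Assume saturation: I_D = (k_n/2)(V_GS − V_t)² with V_GS = V_G − I_D·R_S = 4.92 − 0.39·I_D.
Substituting gives 0.16·I_D² − 3.39·I_D + 8.97 = 0, with roots I_D = 3.09 or 18.2 mA.
The root I_D = 18.2 mA gives V_GS = -2.16 V ≤ V_t, so take I_D = 3.09 mA.
Then V_GS = 3.72 V and V_DS = V_DD − I_D(R_D+R_S) = 16 − 3.09×1.59 = 11.1 V.
Saturation requires V_DS ≥ V_GS − V_t = 1.72 V; 11.1 ≥ 1.72 ✓.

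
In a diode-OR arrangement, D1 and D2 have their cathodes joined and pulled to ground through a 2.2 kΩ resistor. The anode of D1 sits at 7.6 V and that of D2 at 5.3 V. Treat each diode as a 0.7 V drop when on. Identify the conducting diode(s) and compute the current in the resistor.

Only D1 conducts; I_R ≈ 3.1 mA

Assume both conduct. Then node N would need to be at both 7.6−0.7 = 6.9 V and 5.3−0.7 = 4.6 V, which is impossible.
Assume only D1 conducts: V_N = 7.6 − 0.7 = 6.9 V, so I_R = 6.9/2.2 = 3.14 mA.
Check D2: its anode-to-cathode voltage is 5.3 − 6.9 = -1.6 V < 0.7 V, so it is off. The assumption is consistent.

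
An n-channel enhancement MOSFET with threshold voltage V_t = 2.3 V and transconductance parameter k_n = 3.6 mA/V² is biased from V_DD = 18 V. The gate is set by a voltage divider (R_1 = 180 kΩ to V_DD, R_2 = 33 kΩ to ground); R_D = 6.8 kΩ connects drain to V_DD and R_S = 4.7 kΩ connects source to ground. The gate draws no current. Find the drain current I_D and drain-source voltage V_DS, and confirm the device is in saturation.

I_D ≈ 0.064 mA, V_DS ≈ 17 V

V_G = V_DD·R_2/(R_1+R_2) = 18×33/213 = 2.79 V.
Assume saturation: I_D = (k_n/2)(V_GS − V_t)² with V_GS = V_G − I_D·R_S = 2.79 − 4.7·I_D.
Substituting gives 39.8·I_D² − 9.27·I_D + 0.43 = 0, with roots I_D = 0.0639 or 0.169 mA.
The root I_D = 0.169 mA gives V_GS = 1.99 V ≤ V_t, so take I_D = 0.0639 mA.
Then V_GS = 2.49 V and V_DS = V_DD − I_D(R_D+R_S) = 18 − 0.0639×11.5 = 17.3 V.
Saturation requires V_DS ≥ V_GS − V_t = 0.188 V; 17.3 ≥ 0.188 ✓.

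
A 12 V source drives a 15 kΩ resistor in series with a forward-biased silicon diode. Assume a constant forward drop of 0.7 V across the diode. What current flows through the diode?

I ≈ 0.75 mA

KVL around the loop: 12 = V_D + I·R = 0.7 + I × 15 kΩ.
So I = (12 − 0.7) / 15 kΩ = 11.3 / 15 = 0.753 mA.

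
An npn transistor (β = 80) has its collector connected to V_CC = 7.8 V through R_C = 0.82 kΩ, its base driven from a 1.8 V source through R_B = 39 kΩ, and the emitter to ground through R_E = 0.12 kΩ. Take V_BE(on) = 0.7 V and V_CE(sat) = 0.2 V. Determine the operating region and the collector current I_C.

active; I_C ≈ 1.8 mA

Assume active. Base-emitter loop: I_B = (V_BB − V_BE)/(R_B + (β+1)R_E) = (1.8 − 0.7)/(39 + 81×0.12) = 0.0226 mA.
I_C = β·I_B = 80×0.0226 = 1.81 mA.
V_CE = V_CC − I_C·R_C − I_E·R_E = 7.8 − 1.81×0.82 − 1.83×0.12 = 6.1 V > V_CE(sat), so the active-region assumption holds.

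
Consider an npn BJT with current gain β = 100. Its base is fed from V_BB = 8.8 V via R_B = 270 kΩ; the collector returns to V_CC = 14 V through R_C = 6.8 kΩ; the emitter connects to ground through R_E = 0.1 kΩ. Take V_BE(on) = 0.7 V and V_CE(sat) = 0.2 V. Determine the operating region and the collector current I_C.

saturation; I_C ≈ 2 mA

Assume active: I_B = (8.8 − 0.7)/(270 + 101×0.1) = 0.0289 mA, I_C = β·I_B = 2.89 mA.
Then V_CE = 14 − 2.89×6.8 − 2.92×0.1 = -5.96 V < 0.2 V — the active assumption fails.
Re-solve with V_CE = 0.2 V. KCL at the emitter: V_E/R_E = (V_BB−0.7−V_E)/R_B + (V_CC−0.2−V_E)/R_C, giving V_E = 0.203 V.
I_C = (V_CC − 0.2 − V_E)/R_C = (13.8 − 0.203)/6.8 = 2 mA.
Check: I_B = (8.1 − 0.203)/270 = 0.0292 mA, and β·I_B = 2.92 mA > I_C, confirming saturation.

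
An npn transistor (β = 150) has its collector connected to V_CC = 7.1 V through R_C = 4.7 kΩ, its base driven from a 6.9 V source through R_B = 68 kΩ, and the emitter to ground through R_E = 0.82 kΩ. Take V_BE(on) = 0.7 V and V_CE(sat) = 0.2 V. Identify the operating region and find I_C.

saturation; I_C ≈ 1.2 mA

Assume active: I_B = (6.9 − 0.7)/(68 + 151×0.82) = 0.0323 mA, I_C = β·I_B = 4.85 mA.
Then V_CE = 7.1 − 4.85×4.7 − 4.88×0.82 = -19.7 V < 0.2 V — the active assumption fails.
Re-solve with V_CE = 0.2 V. KCL at the emitter: V_E/R_E = (V_BB−0.7−V_E)/R_B + (V_CC−0.2−V_E)/R_C, giving V_E = 1.08 V.
I_C = (V_CC − 0.2 − V_E)/R_C = (6.9 − 1.08)/4.7 = 1.24 mA.
Check: I_B = (6.2 − 1.08)/68 = 0.0753 mA, and β·I_B = 11.3 mA > I_C, confirming saturation.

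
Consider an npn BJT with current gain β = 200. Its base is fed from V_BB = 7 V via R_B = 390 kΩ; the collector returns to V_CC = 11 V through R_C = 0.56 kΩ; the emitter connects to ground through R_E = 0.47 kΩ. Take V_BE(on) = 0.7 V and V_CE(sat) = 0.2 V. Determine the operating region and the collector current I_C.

Assume active. Base-emitter loop: I_B = (V_BB − V_BE)/(R_B + (β+1)R_E) = (7 − 0.7)/(390 + 201×0.47) = 0.013 mA.
I_C = β·I_B = 200×0.013 = 2.6 mA.
V_CE = V_CC − I_C·R_C − I_E·R_E = 11 − 2.6×0.56 − 2.61×0.47 = 8.32 V > V_CE(sat), so the active-region assumption holds.

active; I_C ≈ 2.6 mA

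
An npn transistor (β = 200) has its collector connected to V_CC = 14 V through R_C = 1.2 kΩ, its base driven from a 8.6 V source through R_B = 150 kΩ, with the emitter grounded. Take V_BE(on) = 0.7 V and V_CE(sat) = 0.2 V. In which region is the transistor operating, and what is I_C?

active; I_C ≈ 11 mA

Assume active. Base-emitter loop: I_B = (V_BB − V_BE)/R_B = (8.6 − 0.7)/150 = 0.0527 mA.
I_C = β·I_B = 200×0.0527 = 10.5 mA.
V_CE = V_CC − I_C·R_C = 14 − 10.5×1.2 = 1.36 V > V_CE(sat), so the active-region assumption holds.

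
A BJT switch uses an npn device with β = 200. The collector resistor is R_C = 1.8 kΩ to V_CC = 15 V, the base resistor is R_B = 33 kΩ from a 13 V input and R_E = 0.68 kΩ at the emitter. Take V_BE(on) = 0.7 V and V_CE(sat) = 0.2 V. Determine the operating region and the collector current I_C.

Assume active: I_B = (13 − 0.7)/(33 + 201×0.68) = 0.0725 mA, I_C = β·I_B = 14.5 mA.
Then V_CE = 15 − 14.5×1.8 − 14.6×0.68 = -21 V < 0.2 V — the active assumption fails.
Re-solve with V_CE = 0.2 V. KCL at the emitter: V_E/R_E = (V_BB−0.7−V_E)/R_B + (V_CC−0.2−V_E)/R_C, giving V_E = 4.18 V.
I_C = (V_CC − 0.2 − V_E)/R_C = (14.8 − 4.18)/1.8 = 5.9 mA.
Check: I_B = (12.3 − 4.18)/33 = 0.246 mA, and β·I_B = 49.2 mA > I_C, confirming saturation.

saturation; I_C ≈ 5.9 mA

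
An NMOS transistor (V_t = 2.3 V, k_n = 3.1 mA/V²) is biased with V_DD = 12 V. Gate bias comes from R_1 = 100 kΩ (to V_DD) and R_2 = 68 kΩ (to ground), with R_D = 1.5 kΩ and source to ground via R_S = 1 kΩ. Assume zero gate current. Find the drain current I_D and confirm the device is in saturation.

I_D ≈ 1.6 mA

V_G = V_DD·R_2/(R_1+R_2) = 12×68/168 = 4.86 V.
Assume saturation: I_D = (k_n/2)(V_GS − V_t)² with V_GS = V_G − I_D·R_S = 4.86 − 1·I_D.
Substituting gives 1.55·I_D² − 8.93·I_D + 10.1 = 0, with roots I_D = 1.56 or 4.2 mA.
The root I_D = 4.2 mA gives V_GS = 0.653 V ≤ V_t, so take I_D = 1.56 mA.
Then V_GS = 3.3 V and V_DS = V_DD − I_D(R_D+R_S) = 12 − 1.56×2.5 = 8.11 V.
Saturation requires V_DS ≥ V_GS − V_t = 1 V; 8.11 ≥ 1 ✓.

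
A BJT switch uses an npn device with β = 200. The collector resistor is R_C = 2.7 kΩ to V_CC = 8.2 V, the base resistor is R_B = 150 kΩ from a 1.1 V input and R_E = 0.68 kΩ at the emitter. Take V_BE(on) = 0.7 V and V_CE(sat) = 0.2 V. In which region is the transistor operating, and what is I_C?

Assume active. Base-emitter loop: I_B = (V_BB − V_BE)/(R_B + (β+1)R_E) = (1.1 − 0.7)/(150 + 201×0.68) = 0.0014 mA.
I_C = β·I_B = 200×0.0014 = 0.279 mA.
V_CE = V_CC − I_C·R_C − I_E·R_E = 8.2 − 0.279×2.7 − 0.28×0.68 = 7.26 V > V_CE(sat), so the active-region assumption holds.

active; I_C ≈ 0.28 mA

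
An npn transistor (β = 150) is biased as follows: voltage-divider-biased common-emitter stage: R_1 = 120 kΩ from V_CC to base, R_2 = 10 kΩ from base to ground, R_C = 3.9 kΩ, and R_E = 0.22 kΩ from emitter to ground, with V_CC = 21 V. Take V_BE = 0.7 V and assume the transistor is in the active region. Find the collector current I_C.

Thevenize the base divider: V_Th = V_CC·R_2/(R_1+R_2) = 21×10/130 = 1.62 V, R_Th = R_1‖R_2 = 9.23 kΩ.
Base-emitter loop: V_Th = I_B·R_Th + V_BE + (β+1)I_B·R_E, so I_B = (1.62 − 0.7) / (9.23 + 151×0.22) = 0.0216 mA.
I_C = β·I_B = 150×0.0216 = 3.23 mA, and I_E = (β+1)I_B = 3.26 mA.
V_CE = V_CC − I_C·R_C − I_E·R_E = 21 − 3.23×3.9 − 3.26×0.22 = 7.67 V.
V_CE = 7.67 V > 0.2 V confirms active-region operation.

I_C ≈ 3.2 mA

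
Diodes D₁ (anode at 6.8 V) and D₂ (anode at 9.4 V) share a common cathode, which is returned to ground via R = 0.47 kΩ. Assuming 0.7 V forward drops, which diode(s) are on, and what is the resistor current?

Only D₂ conducts; I_R ≈ 19 mA

Assume both conduct. Then node N would need to be at both 6.8−0.7 = 6.1 V and 9.4−0.7 = 8.7 V, which is impossible.
Assume only D₂ conducts: V_N = 9.4 − 0.7 = 8.7 V, so I_R = 8.7/0.47 = 18.5 mA.
Check D₁: its anode-to-cathode voltage is 6.8 − 8.7 = -1.9 V < 0.7 V, so it is off. The assumption is consistent.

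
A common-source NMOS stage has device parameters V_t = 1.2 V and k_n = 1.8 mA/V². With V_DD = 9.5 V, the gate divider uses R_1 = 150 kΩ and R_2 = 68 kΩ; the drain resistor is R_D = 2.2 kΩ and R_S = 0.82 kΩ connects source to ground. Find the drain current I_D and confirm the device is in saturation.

V_G = V_DD·R_2/(R_1+R_2) = 9.5×68/218 = 2.96 V.
Assume saturation: I_D = (k_n/2)(V_GS − V_t)² with V_GS = V_G − I_D·R_S = 2.96 − 0.82·I_D.
Substituting gives 0.605·I_D² − 3.6·I_D + 2.8 = 0, with roots I_D = 0.918 or 5.03 mA.
The root I_D = 5.03 mA gives V_GS = -1.17 V ≤ V_t, so take I_D = 0.918 mA.
Then V_GS = 2.21 V and V_DS = V_DD − I_D(R_D+R_S) = 9.5 − 0.918×3.02 = 6.73 V.
Saturation requires V_DS ≥ V_GS − V_t = 1.01 V; 6.73 ≥ 1.01 ✓.

I_D ≈ 0.92 mA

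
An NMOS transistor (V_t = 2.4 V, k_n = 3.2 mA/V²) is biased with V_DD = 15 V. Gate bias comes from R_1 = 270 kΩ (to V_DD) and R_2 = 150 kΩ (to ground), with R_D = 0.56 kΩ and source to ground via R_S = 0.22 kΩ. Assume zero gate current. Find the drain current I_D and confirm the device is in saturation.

V_G = V_DD·R_2/(R_1+R_2) = 15×150/420 = 5.36 V.
Assume saturation: I_D = (k_n/2)(V_GS − V_t)² with V_GS = V_G − I_D·R_S = 5.36 − 0.22·I_D.
Substituting gives 0.0774·I_D² − 3.08·I_D + 14 = 0, with roots I_D = 5.23 or 34.6 mA.
The root I_D = 34.6 mA gives V_GS = -2.25 V ≤ V_t, so take I_D = 5.23 mA.
Then V_GS = 4.21 V and V_DS = V_DD − I_D(R_D+R_S) = 15 − 5.23×0.78 = 10.9 V.
Saturation requires V_DS ≥ V_GS − V_t = 1.81 V; 10.9 ≥ 1.81 ✓.

I_D ≈ 5.2 mA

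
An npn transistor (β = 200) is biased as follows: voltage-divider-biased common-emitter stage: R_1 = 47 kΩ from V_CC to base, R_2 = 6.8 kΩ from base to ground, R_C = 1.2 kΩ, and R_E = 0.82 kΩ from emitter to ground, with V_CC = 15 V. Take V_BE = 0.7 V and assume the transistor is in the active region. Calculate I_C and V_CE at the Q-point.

Thevenize the base divider: V_Th = V_CC·R_2/(R_1+R_2) = 15×6.8/53.8 = 1.9 V, R_Th = R_1‖R_2 = 5.94 kΩ.
Base-emitter loop: V_Th = I_B·R_Th + V_BE + (β+1)I_B·R_E, so I_B = (1.9 − 0.7) / (5.94 + 201×0.82) = 0.007 mA.
I_C = β·I_B = 200×0.007 = 1.4 mA, and I_E = (β+1)I_B = 1.41 mA.
V_CE = V_CC − I_C·R_C − I_E·R_E = 15 − 1.4×1.2 − 1.41×0.82 = 12.2 V.
V_CE = 12.2 V > 0.2 V confirms active-region operation.

I_C ≈ 1.4 mA, V_CE ≈ 12 V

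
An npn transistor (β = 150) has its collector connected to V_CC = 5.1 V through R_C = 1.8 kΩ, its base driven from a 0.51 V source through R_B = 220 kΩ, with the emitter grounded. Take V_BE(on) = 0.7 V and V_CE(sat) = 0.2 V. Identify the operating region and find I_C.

V_BB = 0.51 V ≤ V_BE(on) = 0.7 V, so the base-emitter junction is not forward biased.
The transistor is in cutoff: I_B = I_C = 0.

cutoff; I_C ≈ 0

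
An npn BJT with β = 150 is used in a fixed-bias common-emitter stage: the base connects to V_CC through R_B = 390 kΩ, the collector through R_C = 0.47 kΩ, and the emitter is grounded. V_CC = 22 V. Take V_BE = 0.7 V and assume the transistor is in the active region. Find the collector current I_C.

Base loop: V_CC = I_B·R_B + V_BE, so I_B = (22 − 0.7)/390 kΩ = 0.0546 mA.
In the active region I_C = β·I_B = 150 × 0.0546 = 8.19 mA.
Collector loop: V_CE = V_CC − I_C·R_C = 22 − 8.19×0.47 = 18.1 V.
Since V_CE = 18.1 V > V_CE(sat) ≈ 0.2 V, the transistor is in the active region as assumed.

I_C ≈ 8.2 mA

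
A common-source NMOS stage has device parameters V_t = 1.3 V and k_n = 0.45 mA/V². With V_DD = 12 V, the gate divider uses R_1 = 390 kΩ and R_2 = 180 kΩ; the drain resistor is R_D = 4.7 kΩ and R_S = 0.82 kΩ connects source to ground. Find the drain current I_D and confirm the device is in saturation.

I_D ≈ 0.77 mA

V_G = V_DD·R_2/(R_1+R_2) = 12×180/570 = 3.79 V.
Assume saturation: I_D = (k_n/2)(V_GS − V_t)² with V_GS = V_G − I_D·R_S = 3.79 − 0.82·I_D.
Substituting gives 0.151·I_D² − 1.92·I_D + 1.39 = 0, with roots I_D = 0.774 or 11.9 mA.
The root I_D = 11.9 mA gives V_GS = -5.97 V ≤ V_t, so take I_D = 0.774 mA.
Then V_GS = 3.15 V and V_DS = V_DD − I_D(R_D+R_S) = 12 − 0.774×5.52 = 7.73 V.
Saturation requires V_DS ≥ V_GS − V_t = 1.85 V; 7.73 ≥ 1.85 ✓.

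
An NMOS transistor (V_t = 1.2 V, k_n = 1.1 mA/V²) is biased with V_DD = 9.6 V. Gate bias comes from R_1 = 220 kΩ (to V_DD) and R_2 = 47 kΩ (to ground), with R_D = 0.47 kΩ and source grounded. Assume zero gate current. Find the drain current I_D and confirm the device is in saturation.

I_D ≈ 0.13 mA

V_G = V_DD·R_2/(R_1+R_2) = 9.6×47/267 = 1.69 V. With the source grounded, V_GS = V_G = 1.69 V.
Assume saturation: I_D = (k_n/2)(V_GS − V_t)² = (1.1/2)×(1.69 − 1.2)² = 0.55×0.49² = 0.132 mA.
V_DS = V_DD − I_D·R_D = 9.6 − 0.132×0.47 = 9.54 V.
Saturation requires V_DS ≥ V_GS − V_t = 0.49 V; 9.54 ≥ 0.49 ✓.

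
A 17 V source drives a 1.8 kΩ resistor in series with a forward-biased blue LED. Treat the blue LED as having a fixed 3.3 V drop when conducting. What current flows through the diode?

I ≈ 7.6 mA

KVL around the loop: 17 = V_D + I·R = 3.3 + I × 1.8 kΩ.
So I = (17 − 3.3) / 1.8 kΩ = 13.7 / 1.8 = 7.61 mA.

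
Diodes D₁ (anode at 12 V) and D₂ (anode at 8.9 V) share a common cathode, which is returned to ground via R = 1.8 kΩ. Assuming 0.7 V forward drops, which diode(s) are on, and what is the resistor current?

Assume both conduct. Then node N would need to be at both 12−0.7 = 11.3 V and 8.9−0.7 = 8.2 V, which is impossible.
Assume only D₁ conducts: V_N = 12 − 0.7 = 11.3 V, so I_R = 11.3/1.8 = 6.28 mA.
Check D₂: its anode-to-cathode voltage is 8.9 − 11.3 = -2.4 V < 0.7 V, so it is off. The assumption is consistent.

Only D₁ conducts; I_R ≈ 6.3 mA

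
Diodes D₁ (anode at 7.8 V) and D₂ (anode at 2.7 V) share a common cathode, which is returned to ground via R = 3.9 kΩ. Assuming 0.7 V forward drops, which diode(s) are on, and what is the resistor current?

Only D₁ conducts; I_R ≈ 1.8 mA

Assume both conduct. Then node N would need to be at both 7.8−0.7 = 7.1 V and 2.7−0.7 = 2 V, which is impossible.
Assume only D₁ conducts: V_N = 7.8 − 0.7 = 7.1 V, so I_R = 7.1/3.9 = 1.82 mA.
Check D₂: its anode-to-cathode voltage is 2.7 − 7.1 = -4.4 V < 0.7 V, so it is off. The assumption is consistent.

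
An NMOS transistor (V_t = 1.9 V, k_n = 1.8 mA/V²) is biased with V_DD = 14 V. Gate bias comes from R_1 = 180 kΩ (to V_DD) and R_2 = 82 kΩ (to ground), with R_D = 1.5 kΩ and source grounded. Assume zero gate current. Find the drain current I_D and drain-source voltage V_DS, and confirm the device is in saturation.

I_D ≈ 5.5 mA, V_DS ≈ 5.7 V

V_G = V_DD·R_2/(R_1+R_2) = 14×82/262 = 4.38 V. With the source grounded, V_GS = V_G = 4.38 V.
Assume saturation: I_D = (k_n/2)(V_GS − V_t)² = (1.8/2)×(4.38 − 1.9)² = 0.9×2.48² = 5.54 mA.
V_DS = V_DD − I_D·R_D = 14 − 5.54×1.5 = 5.69 V.
Saturation requires V_DS ≥ V_GS − V_t = 2.48 V; 5.69 ≥ 2.48 ✓.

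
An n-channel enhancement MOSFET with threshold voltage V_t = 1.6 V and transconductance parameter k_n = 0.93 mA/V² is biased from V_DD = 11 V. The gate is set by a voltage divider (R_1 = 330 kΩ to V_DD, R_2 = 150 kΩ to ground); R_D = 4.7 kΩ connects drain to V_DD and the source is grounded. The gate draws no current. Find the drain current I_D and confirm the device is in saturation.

I_D ≈ 1.6 mA

V_G = V_DD·R_2/(R_1+R_2) = 11×150/480 = 3.44 V. With the source grounded, V_GS = V_G = 3.44 V.
Assume saturation: I_D = (k_n/2)(V_GS − V_t)² = (0.93/2)×(3.44 − 1.6)² = 0.465×1.84² = 1.57 mA.
V_DS = V_DD − I_D·R_D = 11 − 1.57×4.7 = 3.62 V.
Saturation requires V_DS ≥ V_GS − V_t = 1.84 V; 3.62 ≥ 1.84 ✓.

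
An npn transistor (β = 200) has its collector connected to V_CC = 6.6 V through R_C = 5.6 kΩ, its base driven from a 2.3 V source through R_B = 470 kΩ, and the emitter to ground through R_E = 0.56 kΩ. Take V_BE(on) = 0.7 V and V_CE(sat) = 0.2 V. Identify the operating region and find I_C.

active; I_C ≈ 0.55 mA

Assume active. Base-emitter loop: I_B = (V_BB − V_BE)/(R_B + (β+1)R_E) = (2.3 − 0.7)/(470 + 201×0.56) = 0.00275 mA.
I_C = β·I_B = 200×0.00275 = 0.549 mA.
V_CE = V_CC − I_C·R_C − I_E·R_E = 6.6 − 0.549×5.6 − 0.552×0.56 = 3.21 V > V_CE(sat), so the active-region assumption holds.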